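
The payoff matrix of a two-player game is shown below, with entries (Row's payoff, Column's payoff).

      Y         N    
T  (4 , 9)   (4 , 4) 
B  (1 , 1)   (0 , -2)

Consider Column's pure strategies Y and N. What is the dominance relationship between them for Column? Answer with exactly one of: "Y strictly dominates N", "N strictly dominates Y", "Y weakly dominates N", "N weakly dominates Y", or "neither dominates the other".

Y strictly dominates N

Compare Y to N across each opponent action: T: 9>4, B: 1>-2.
Y gives a strictly higher payoff against each opponent action, so Y strictly dominates N.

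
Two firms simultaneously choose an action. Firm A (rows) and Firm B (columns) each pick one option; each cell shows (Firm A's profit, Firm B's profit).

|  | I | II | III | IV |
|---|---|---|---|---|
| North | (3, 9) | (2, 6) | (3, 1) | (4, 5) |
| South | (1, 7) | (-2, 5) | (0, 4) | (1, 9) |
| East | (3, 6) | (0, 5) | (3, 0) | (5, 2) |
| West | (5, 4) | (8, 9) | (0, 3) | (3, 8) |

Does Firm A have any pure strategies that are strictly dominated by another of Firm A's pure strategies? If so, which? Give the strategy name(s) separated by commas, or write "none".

South

North: no other strategy beats it everywhere (South at I (3>1); East at I (3=3); West at III (3>0)).
South is strictly dominated by North (I: 3>1, II: 2>-2, III: 3>0, IV: 4>1).
Nothing dominates East: North at I (3=3); South at I (3>1); West at III (3>0).
West: no other strategy beats it everywhere (North at I (5>3); South at I (5>1); East at I (5>3)).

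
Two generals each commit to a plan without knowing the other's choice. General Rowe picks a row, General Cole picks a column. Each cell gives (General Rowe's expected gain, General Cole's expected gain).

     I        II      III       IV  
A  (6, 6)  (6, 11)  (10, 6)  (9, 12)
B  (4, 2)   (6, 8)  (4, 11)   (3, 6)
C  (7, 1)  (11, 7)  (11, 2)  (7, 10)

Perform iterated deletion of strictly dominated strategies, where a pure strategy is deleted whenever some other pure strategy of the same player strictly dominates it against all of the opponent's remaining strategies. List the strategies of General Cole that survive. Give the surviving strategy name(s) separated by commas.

General Rowe's strategy B is strictly dominated by C (I: 7>4, II: 11>6, III: 11>4, IV: 7>3) and is removed.
For General Cole, II strictly dominates I on the remaining rows (A: 11>6, C: 7>1); eliminate I.
General Cole's strategy II is strictly dominated by IV (A: 12>11, C: 10>7) and is removed.
Column III is eliminated: IV beats it against every remaining row (A: 12>6, C: 10>2).
General Rowe's strategy C is strictly dominated by A (IV: 9>7) and is removed.
Among the remaining strategies, none is strictly dominated by another pure strategy of the same player, so the elimination stops.
Surviving strategies — General Rowe: {A}; General Cole: {IV}.

IV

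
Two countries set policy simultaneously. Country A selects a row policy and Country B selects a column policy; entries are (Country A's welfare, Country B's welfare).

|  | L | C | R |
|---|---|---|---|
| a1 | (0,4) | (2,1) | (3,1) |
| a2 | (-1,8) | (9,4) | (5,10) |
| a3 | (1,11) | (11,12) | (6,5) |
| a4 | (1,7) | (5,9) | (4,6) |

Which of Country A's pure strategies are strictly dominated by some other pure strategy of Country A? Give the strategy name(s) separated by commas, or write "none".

a1, a2

a1 is strictly dominated by a3 (L: 1>0, C: 11>2, R: 6>3).
a3 strictly dominates a2 — L: 1>-1, C: 11>9, R: 6>5.
a3 is not dominated — it holds its own against a1 at L (1>0); a2 at L (1>-1); a4 at L (1=1).
a4 is not dominated — it holds its own against a1 at L (1>0); a2 at L (1>-1); a3 at L (1=1).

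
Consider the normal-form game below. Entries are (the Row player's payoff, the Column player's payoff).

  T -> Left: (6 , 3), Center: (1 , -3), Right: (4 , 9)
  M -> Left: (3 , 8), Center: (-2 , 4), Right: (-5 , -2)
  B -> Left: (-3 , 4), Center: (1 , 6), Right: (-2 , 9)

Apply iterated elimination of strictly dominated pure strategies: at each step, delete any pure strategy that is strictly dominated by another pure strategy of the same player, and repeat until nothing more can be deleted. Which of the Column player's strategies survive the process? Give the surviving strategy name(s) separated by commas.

Right

The Row player's strategy M is strictly dominated by T (Left: 6>3, Center: 1>-2, Right: 4>-5) and is removed.
For the Column player, Right strictly dominates Left on the remaining rows (T: 9>3, B: 9>4); eliminate Left.
Column Center is eliminated: Right beats it against every remaining row (T: 9>-3, B: 9>6).
The Row player's strategy B is strictly dominated by T (Right: 4>-2) and is removed.
Among the remaining strategies, none is strictly dominated by another pure strategy of the same player, so the elimination stops.
Surviving strategies — the Row player: {T}; the Column player: {Right}.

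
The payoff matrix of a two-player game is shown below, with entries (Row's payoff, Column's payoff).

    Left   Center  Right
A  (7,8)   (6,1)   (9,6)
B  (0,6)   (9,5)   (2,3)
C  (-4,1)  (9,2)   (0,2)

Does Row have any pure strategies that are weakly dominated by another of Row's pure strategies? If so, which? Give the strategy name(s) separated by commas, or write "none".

C

A: no other strategy beats it everywhere (B at Left (7>0); C at Left (7>-4)).
B: no other strategy beats it everywhere (A at Center (9>6); C at Left (0>-4)).
C: dominated, since B does at least as well everywhere (Left: 0>-4, Center: 9=9, Right: 2>0).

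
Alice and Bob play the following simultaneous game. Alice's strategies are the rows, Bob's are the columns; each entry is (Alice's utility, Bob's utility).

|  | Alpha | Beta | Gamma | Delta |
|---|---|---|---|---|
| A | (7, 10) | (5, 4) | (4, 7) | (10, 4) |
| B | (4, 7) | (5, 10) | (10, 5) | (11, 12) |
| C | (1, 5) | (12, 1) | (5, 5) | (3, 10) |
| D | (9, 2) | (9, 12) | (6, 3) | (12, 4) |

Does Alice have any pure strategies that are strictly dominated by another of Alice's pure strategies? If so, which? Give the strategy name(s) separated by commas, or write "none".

A

D strictly dominates A — Alpha: 9>7, Beta: 9>5, Gamma: 6>4, Delta: 12>10.
Nothing dominates B: A at Beta (5=5); C at Alpha (4>1); D at Gamma (10>6).
Nothing dominates C: A at Beta (12>5); B at Beta (12>5); D at Beta (12>9).
Nothing dominates D: A at Alpha (9>7); B at Alpha (9>4); C at Alpha (9>1).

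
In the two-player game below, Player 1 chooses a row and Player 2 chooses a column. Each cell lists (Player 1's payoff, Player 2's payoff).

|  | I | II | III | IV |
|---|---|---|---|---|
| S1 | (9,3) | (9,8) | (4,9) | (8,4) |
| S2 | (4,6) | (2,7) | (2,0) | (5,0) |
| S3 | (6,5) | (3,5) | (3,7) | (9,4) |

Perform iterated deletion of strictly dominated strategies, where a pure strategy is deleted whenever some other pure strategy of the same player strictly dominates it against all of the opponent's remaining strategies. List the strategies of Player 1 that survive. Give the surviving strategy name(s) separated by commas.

Row S2 is eliminated: S1 beats it against every remaining column (I: 9>4, II: 9>2, III: 4>2, IV: 8>5).
Column I is eliminated: III beats it against every remaining row (S1: 9>3, S3: 7>5).
For Player 2, III strictly dominates II on the remaining rows (S1: 9>8, S3: 7>5); eliminate II.
Column IV is eliminated: III beats it against every remaining row (S1: 9>4, S3: 7>4).
Row S3 is eliminated: S1 beats it against every remaining column (III: 4>3).
Among the remaining strategies, none is strictly dominated by another pure strategy of the same player, so the elimination stops.
Surviving strategies — Player 1: {S1}; Player 2: {III}.

S1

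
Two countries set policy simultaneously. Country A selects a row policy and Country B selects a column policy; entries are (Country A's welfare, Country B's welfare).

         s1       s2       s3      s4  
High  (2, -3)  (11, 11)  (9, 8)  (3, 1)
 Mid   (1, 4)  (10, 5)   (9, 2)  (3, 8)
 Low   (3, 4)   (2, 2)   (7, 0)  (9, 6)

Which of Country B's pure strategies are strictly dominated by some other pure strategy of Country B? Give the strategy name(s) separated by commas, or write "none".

s1, s3

s4 strictly dominates s1 — High: 1>-3, Mid: 8>4, Low: 6>4.
s2: no other strategy beats it everywhere (s1 at High (11>-3); s3 at High (11>8); s4 at High (11>1)).
s3: dominated, since s2 does at least as well everywhere (High: 11>8, Mid: 5>2, Low: 2>0).
Nothing dominates s4: s1 at High (1>-3); s2 at Mid (8>5); s3 at Mid (8>2).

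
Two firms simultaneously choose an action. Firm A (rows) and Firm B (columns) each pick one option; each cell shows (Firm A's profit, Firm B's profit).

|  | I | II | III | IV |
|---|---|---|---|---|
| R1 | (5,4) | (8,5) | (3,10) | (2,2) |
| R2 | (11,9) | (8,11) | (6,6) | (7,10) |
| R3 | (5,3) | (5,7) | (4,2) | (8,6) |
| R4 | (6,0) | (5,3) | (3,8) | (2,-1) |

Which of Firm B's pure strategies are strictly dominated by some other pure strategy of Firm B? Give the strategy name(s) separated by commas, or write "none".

II strictly dominates I — R1: 5>4, R2: 11>9, R3: 7>3, R4: 3>0.
Nothing dominates II: I at R1 (5>4); III at R2 (11>6); IV at R1 (5>2).
Nothing dominates III: I at R1 (10>4); II at R1 (10>5); IV at R1 (10>2).
II strictly dominates IV — R1: 5>2, R2: 11>10, R3: 7>6, R4: 3>-1.

I, IV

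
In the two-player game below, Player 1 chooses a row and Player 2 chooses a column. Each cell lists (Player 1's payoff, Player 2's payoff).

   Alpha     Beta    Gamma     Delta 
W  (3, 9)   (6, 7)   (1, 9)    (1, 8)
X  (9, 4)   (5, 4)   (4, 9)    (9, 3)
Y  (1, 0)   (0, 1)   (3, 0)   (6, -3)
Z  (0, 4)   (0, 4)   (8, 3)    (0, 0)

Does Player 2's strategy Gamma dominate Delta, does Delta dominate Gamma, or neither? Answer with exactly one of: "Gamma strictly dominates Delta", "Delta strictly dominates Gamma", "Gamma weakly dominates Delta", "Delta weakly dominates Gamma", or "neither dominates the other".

Gamma's payoffs vs Delta's, by Player 1's action — W: 9>8, X: 9>3, Y: 0>-3, Z: 3>0.
Every comparison favours Gamma, so Gamma strictly dominates Delta.

Gamma strictly dominates Delta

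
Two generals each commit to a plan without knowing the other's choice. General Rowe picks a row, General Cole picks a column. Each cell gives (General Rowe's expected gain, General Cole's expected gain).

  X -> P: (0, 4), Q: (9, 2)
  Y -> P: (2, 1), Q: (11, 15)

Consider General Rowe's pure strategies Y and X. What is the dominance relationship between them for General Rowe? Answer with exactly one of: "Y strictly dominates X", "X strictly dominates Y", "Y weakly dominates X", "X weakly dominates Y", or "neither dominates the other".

Y strictly dominates X

Compare Y to X across every action of General Cole: P: 2>0, Q: 11>9.
Y gives a strictly higher payoff against every action of General Cole, so Y strictly dominates X.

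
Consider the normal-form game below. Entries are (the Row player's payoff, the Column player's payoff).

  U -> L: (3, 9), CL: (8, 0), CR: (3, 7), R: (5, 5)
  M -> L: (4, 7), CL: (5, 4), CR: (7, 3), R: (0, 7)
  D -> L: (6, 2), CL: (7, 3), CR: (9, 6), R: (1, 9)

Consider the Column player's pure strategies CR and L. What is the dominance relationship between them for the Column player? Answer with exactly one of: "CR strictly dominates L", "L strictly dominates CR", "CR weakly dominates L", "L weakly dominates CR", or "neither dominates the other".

CR's payoffs vs L's, by the Row player's action — U: 7<9, M: 3<7, D: 6>2.
CR does better at D but worse at U, M; neither strategy dominates the other.

neither dominates the other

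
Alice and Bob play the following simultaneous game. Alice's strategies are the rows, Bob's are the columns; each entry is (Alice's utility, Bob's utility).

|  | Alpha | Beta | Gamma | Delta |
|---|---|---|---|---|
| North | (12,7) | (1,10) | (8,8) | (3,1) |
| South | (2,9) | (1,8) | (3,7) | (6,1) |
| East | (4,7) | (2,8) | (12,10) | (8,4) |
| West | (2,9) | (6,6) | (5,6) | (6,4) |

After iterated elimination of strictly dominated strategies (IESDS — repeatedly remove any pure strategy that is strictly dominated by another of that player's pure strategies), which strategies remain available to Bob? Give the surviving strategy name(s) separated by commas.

Alpha, Beta, Gamma

For Alice, East strictly dominates South on the remaining columns (Alpha: 4>2, Beta: 2>1, Gamma: 12>3, Delta: 8>6); eliminate South.
For Bob, Alpha strictly dominates Delta on the remaining rows (North: 7>1, East: 7>4, West: 9>4); eliminate Delta.
Among the remaining strategies, none is strictly dominated by another pure strategy of the same player, so the elimination stops.
Surviving strategies — Alice: {North, East, West}; Bob: {Alpha, Beta, Gamma}.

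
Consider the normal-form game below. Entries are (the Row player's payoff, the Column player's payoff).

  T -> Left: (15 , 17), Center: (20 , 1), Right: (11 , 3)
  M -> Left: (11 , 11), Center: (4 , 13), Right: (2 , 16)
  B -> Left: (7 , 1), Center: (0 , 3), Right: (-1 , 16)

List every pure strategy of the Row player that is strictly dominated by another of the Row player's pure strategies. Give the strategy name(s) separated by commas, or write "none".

M, B

Nothing dominates T: M at Left (15>11); B at Left (15>7).
T strictly dominates M — Left: 15>11, Center: 20>4, Right: 11>2.
T strictly dominates B — Left: 15>7, Center: 20>0, Right: 11>-1.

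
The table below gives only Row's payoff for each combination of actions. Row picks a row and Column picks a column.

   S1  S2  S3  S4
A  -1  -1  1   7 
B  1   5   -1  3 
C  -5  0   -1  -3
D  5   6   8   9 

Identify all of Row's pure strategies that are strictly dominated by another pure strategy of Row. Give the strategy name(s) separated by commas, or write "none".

D strictly dominates A — S1: 5>-1, S2: 6>-1, S3: 8>1, S4: 9>7.
B is strictly dominated by D (S1: 5>1, S2: 6>5, S3: 8>-1, S4: 9>3).
C is strictly dominated by D (S1: 5>-5, S2: 6>0, S3: 8>-1, S4: 9>-3).
D: no other strategy beats it everywhere (A at S1 (5>-1); B at S1 (5>1); C at S1 (5>-5)).

A, B, C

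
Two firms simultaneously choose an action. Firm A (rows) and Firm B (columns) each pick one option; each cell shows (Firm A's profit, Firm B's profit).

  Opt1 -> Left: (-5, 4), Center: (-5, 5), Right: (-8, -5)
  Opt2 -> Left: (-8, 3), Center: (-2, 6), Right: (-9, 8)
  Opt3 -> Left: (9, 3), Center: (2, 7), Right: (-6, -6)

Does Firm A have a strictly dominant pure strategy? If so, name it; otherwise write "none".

Opt3

Opt3 vs Opt1: Left: 9>-5, Center: 2>-5, Right: -6>-8.
Opt3 vs Opt2: Left: 9>-8, Center: 2>-2, Right: -6>-9.
Opt3 strictly beats every other strategy against every opponent action, so it is strictly dominant.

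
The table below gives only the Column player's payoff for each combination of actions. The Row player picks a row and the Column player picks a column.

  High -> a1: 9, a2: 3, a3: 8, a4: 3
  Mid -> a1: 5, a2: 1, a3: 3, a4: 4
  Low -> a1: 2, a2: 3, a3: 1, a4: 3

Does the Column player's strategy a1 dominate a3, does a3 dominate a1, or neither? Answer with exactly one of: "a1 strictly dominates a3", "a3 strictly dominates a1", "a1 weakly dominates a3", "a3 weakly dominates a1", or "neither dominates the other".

a1 strictly dominates a3

a1's payoffs vs a3's, by the Row player's action — High: 9>8, Mid: 5>3, Low: 2>1.
Every comparison favours a1, so a1 strictly dominates a3.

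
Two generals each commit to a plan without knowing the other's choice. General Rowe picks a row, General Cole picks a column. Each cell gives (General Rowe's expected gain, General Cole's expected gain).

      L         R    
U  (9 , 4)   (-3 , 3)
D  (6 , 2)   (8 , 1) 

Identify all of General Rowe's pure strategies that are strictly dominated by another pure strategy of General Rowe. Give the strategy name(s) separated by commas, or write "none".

U is not dominated — it holds its own against D at L (9>6).
D: no other strategy beats it everywhere (U at R (8>-3)).

none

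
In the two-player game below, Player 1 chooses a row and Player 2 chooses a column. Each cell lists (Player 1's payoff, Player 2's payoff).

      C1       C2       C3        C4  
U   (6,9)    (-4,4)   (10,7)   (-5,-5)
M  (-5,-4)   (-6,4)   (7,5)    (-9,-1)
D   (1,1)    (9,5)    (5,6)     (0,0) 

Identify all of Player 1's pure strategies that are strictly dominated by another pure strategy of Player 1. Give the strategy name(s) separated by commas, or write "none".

M

Nothing dominates U: M at C1 (6>-5); D at C1 (6>1).
U strictly dominates M — C1: 6>-5, C2: -4>-6, C3: 10>7, C4: -5>-9.
Nothing dominates D: U at C2 (9>-4); M at C1 (1>-5).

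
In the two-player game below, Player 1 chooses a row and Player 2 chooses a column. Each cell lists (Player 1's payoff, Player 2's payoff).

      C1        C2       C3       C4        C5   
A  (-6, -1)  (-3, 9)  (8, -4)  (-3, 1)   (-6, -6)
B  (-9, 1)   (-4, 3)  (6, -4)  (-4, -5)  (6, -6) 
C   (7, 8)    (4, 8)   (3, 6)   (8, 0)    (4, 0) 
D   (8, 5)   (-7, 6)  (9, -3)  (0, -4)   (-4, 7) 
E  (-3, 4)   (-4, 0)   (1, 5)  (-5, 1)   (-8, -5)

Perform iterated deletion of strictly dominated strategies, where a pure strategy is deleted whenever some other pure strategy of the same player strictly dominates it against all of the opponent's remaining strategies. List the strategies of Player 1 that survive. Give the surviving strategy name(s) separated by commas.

Row E is eliminated: C beats it against every remaining column (C1: 7>-3, C2: 4>-4, C3: 3>1, C4: 8>-5, C5: 4>-8).
For Player 2, C1 strictly dominates C3 on the remaining rows (A: -1>-4, B: 1>-4, C: 8>6, D: 5>-3); eliminate C3.
For Player 1, C strictly dominates A on the remaining columns (C1: 7>-6, C2: 4>-3, C4: 8>-3, C5: 4>-6); eliminate A.
Column C4 is eliminated: C1 beats it against every remaining row (B: 1>-5, C: 8>0, D: 5>-4).
Among the remaining strategies, none is strictly dominated by another pure strategy of the same player, so the elimination stops.
Surviving strategies — Player 1: {B, C, D}; Player 2: {C1, C2, C5}.

B, C, D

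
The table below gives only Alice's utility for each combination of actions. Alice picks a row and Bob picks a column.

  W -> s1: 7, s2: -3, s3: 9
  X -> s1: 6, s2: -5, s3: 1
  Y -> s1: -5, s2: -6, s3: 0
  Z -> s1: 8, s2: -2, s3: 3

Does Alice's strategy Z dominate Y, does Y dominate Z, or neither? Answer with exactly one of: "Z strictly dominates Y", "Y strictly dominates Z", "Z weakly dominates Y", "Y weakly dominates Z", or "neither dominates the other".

Z strictly dominates Y

Z's payoffs vs Y's, by Bob's action — s1: 8>-5, s2: -2>-6, s3: 3>0.
Every comparison favours Z, so Z strictly dominates Y.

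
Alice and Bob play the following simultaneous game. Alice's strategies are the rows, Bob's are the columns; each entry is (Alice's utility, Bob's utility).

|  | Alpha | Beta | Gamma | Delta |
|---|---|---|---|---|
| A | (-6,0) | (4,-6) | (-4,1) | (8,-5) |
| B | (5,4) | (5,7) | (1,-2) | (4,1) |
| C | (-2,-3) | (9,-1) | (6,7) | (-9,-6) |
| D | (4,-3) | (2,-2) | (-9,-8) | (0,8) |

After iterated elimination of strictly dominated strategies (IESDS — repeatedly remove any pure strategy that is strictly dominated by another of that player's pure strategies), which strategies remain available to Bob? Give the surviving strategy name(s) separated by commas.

Row D is eliminated: B beats it against every remaining column (Alpha: 5>4, Beta: 5>2, Gamma: 1>-9, Delta: 4>0).
Bob's strategy Delta is strictly dominated by Alpha (A: 0>-5, B: 4>1, C: -3>-6) and is removed.
Row A is eliminated: B beats it against every remaining column (Alpha: 5>-6, Beta: 5>4, Gamma: 1>-4).
For Bob, Beta strictly dominates Alpha on the remaining rows (B: 7>4, C: -1>-3); eliminate Alpha.
Row B is eliminated: C beats it against every remaining column (Beta: 9>5, Gamma: 6>1).
Bob's strategy Beta is strictly dominated by Gamma (C: 7>-1) and is removed.
Among the remaining strategies, none is strictly dominated by another pure strategy of the same player, so the elimination stops.
Surviving strategies — Alice: {C}; Bob: {Gamma}.

Gamma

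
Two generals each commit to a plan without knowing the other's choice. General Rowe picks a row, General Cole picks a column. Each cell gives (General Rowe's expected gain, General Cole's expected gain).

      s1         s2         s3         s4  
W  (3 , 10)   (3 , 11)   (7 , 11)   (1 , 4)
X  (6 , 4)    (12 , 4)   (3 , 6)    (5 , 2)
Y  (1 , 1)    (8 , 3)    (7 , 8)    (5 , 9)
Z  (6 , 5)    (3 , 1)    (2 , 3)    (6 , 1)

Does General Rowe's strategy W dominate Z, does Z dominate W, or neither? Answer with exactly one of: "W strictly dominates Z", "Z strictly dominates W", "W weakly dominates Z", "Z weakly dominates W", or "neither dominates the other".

neither dominates the other

Compare W to Z across every action of General Cole: s1: 3<6, s2: 3=3, s3: 7>2, s4: 1<6.
W does better at s3 but worse at s1, s4; neither strategy dominates the other.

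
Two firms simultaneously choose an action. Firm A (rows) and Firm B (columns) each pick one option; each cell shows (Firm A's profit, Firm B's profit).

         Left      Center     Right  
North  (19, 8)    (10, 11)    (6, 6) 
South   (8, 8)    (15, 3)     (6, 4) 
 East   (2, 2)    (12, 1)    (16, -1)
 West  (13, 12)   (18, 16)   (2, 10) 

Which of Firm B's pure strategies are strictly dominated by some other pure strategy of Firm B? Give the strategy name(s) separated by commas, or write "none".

Right

Left is not dominated — it holds its own against Center at South (8>3); Right at North (8>6).
Center: no other strategy beats it everywhere (Left at North (11>8); Right at North (11>6)).
Right: dominated, since Left does at least as well everywhere (North: 8>6, South: 8>4, East: 2>-1, West: 12>10).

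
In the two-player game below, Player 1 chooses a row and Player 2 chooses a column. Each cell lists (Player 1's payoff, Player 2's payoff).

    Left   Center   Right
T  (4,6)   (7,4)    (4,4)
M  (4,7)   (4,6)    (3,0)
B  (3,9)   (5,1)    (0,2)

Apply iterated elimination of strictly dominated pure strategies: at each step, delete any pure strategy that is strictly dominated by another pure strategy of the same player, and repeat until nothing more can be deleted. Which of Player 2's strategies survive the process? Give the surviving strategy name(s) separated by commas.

Row B is eliminated: T beats it against every remaining column (Left: 4>3, Center: 7>5, Right: 4>0).
Player 2's strategy Center is strictly dominated by Left (T: 6>4, M: 7>6) and is removed.
Column Right is eliminated: Left beats it against every remaining row (T: 6>4, M: 7>0).
Among the remaining strategies, none is strictly dominated by another pure strategy of the same player, so the elimination stops.
Surviving strategies — Player 1: {T, M}; Player 2: {Left}.

Left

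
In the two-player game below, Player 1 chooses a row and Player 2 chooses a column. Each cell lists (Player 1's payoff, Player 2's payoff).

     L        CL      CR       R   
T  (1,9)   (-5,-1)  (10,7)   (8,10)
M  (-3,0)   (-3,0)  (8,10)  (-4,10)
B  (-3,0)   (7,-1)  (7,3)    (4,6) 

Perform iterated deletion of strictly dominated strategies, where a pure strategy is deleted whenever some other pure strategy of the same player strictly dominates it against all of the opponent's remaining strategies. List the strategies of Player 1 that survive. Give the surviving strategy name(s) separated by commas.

T

Column L is eliminated: R beats it against every remaining row (T: 10>9, M: 10>0, B: 6>0).
Column CL is eliminated: CR beats it against every remaining row (T: 7>-1, M: 10>0, B: 3>-1).
Player 1's strategy M is strictly dominated by T (CR: 10>8, R: 8>-4) and is removed.
For Player 1, T strictly dominates B on the remaining columns (CR: 10>7, R: 8>4); eliminate B.
For Player 2, R strictly dominates CR on the remaining rows (T: 10>7); eliminate CR.
Among the remaining strategies, none is strictly dominated by another pure strategy of the same player, so the elimination stops.
Surviving strategies — Player 1: {T}; Player 2: {R}.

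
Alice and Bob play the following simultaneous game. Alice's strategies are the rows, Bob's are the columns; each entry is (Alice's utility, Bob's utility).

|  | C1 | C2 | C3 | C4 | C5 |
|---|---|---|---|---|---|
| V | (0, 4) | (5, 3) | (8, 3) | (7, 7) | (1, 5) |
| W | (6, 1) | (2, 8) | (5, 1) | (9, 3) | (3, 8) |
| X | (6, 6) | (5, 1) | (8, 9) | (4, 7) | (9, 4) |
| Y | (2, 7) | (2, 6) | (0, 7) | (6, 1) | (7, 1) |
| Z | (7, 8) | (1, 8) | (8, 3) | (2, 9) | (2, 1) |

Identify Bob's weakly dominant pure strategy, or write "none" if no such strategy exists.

C1 fails to dominate C2 at W (1<8).
C2 fails to dominate C1 at V (3<4).
C3 fails to dominate C1 at V (3<4).
C4 fails to dominate C1 at Y (1<7).
C5 fails to dominate C1 at X (4<6).
No single strategy dominates all the others.

none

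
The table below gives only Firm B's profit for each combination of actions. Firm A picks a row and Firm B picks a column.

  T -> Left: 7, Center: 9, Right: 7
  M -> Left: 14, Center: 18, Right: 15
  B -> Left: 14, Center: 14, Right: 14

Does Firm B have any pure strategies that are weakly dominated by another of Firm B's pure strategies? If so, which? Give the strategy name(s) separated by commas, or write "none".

Center weakly dominates Left — T: 9>7, M: 18>14, B: 14=14.
Center is not dominated — it holds its own against Left at T (9>7); Right at T (9>7).
Center weakly dominates Right — T: 9>7, M: 18>15, B: 14=14.

Left, Right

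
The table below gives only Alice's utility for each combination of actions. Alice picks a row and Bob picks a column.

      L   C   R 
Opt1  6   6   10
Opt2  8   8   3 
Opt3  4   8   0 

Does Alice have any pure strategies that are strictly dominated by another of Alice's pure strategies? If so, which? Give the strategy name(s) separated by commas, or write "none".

Opt1: no other strategy beats it everywhere (Opt2 at R (10>3); Opt3 at L (6>4)).
Opt2 is not dominated — it holds its own against Opt1 at L (8>6); Opt3 at L (8>4).
Opt3: no other strategy beats it everywhere (Opt1 at C (8>6); Opt2 at C (8=8)).

none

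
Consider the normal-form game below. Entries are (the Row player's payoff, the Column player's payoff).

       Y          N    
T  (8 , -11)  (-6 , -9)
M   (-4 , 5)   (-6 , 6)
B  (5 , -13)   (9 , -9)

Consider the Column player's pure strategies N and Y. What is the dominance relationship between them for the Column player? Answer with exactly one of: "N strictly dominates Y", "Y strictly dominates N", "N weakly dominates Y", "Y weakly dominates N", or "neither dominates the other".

N's payoffs vs Y's, by the Row player's action — T: -9>-11, M: 6>5, B: -9>-13.
N gives a strictly higher payoff against each opponent action, so N strictly dominates Y.

N strictly dominates Y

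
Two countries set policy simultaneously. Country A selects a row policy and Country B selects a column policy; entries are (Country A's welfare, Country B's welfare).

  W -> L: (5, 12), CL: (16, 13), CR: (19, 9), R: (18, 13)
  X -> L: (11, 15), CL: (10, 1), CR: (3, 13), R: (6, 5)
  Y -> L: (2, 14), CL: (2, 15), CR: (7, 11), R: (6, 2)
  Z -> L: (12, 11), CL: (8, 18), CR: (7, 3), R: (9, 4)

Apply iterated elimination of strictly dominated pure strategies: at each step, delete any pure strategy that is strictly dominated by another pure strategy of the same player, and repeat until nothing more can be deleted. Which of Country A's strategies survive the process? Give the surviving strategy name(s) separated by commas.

W, X, Z

Country A's strategy Y is strictly dominated by W (L: 5>2, CL: 16>2, CR: 19>7, R: 18>6) and is removed.
Country B's strategy CR is strictly dominated by L (W: 12>9, X: 15>13, Z: 11>3) and is removed.
Among the remaining strategies, none is strictly dominated by another pure strategy of the same player, so the elimination stops.
Surviving strategies — Country A: {W, X, Z}; Country B: {L, CL, R}.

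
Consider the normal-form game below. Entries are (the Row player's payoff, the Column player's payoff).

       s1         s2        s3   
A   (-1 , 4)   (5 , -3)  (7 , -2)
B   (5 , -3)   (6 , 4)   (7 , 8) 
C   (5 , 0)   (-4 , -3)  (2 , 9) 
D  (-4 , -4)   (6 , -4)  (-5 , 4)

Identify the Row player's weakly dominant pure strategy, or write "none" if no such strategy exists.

B

B vs A: s1: 5>-1, s2: 6>5, s3: 7=7.
B vs C: s1: 5=5, s2: 6>-4, s3: 7>2.
B vs D: s1: 5>-4, s2: 6=6, s3: 7>-5.
B is at least as good as every other strategy against every opponent action, so it is weakly dominant.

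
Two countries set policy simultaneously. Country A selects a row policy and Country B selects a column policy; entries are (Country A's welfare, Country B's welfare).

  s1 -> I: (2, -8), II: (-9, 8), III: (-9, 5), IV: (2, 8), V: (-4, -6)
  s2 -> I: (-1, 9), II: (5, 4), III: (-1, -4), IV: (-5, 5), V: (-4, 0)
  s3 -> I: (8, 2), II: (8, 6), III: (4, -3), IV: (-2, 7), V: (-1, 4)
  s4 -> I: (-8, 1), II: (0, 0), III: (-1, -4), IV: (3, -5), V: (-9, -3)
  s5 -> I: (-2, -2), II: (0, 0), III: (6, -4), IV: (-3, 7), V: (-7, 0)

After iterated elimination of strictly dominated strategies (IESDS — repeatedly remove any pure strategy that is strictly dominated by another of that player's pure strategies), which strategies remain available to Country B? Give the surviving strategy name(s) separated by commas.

Row s2 is eliminated: s3 beats it against every remaining column (I: 8>-1, II: 8>5, III: 4>-1, IV: -2>-5, V: -1>-4).
Country B's strategy III is strictly dominated by II (s1: 8>5, s3: 6>-3, s4: 0>-4, s5: 0>-4) and is removed.
Row s5 is eliminated: s3 beats it against every remaining column (I: 8>-2, II: 8>0, IV: -2>-3, V: -1>-7).
For Country B, II strictly dominates V on the remaining rows (s1: 8>-6, s3: 6>4, s4: 0>-3); eliminate V.
Among the remaining strategies, none is strictly dominated by another pure strategy of the same player, so the elimination stops.
Surviving strategies — Country A: {s1, s3, s4}; Country B: {I, II, IV}.

I, II, IV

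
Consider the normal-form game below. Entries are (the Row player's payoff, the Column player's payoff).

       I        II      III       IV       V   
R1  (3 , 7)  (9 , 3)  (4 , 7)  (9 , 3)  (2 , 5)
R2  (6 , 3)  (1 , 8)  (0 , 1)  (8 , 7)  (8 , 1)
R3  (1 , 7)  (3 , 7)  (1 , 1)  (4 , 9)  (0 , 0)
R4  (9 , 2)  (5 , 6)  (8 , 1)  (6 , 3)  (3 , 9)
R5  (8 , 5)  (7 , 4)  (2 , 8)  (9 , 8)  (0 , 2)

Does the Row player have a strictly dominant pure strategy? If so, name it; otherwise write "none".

none

R1 fails to dominate R2 at I (3<6).
R2 fails to dominate R1 at II (1<9).
R3 fails to dominate R1 at I (1<3).
R4 fails to dominate R1 at II (5<9).
R5 fails to dominate R1 at II (7<9).
No single strategy dominates all the others.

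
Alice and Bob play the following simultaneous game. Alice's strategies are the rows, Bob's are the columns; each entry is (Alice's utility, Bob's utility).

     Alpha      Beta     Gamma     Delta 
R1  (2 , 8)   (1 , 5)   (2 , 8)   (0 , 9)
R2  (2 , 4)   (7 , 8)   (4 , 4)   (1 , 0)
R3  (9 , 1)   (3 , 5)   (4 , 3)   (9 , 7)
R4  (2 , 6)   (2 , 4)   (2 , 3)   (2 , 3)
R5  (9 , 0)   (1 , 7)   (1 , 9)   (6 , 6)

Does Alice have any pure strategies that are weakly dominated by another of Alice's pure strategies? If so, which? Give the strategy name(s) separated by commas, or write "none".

R1, R4, R5

R1: dominated, since R2 does at least as well everywhere (Alpha: 2=2, Beta: 7>1, Gamma: 4>2, Delta: 1>0).
Nothing dominates R2: R1 at Beta (7>1); R3 at Beta (7>3); R4 at Beta (7>2); R5 at Beta (7>1).
R3: no other strategy beats it everywhere (R1 at Alpha (9>2); R2 at Alpha (9>2); R4 at Alpha (9>2); R5 at Beta (3>1)).
R4: dominated, since R3 does at least as well everywhere (Alpha: 9>2, Beta: 3>2, Gamma: 4>2, Delta: 9>2).
R3 weakly dominates R5 — Alpha: 9=9, Beta: 3>1, Gamma: 4>1, Delta: 9>6.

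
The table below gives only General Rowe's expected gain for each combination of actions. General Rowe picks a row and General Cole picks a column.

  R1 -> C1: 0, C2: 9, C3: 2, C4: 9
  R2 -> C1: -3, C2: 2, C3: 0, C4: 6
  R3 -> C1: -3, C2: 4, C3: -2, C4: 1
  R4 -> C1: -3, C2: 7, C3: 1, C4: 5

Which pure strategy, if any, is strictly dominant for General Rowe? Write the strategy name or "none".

R1

R1 vs R2: C1: 0>-3, C2: 9>2, C3: 2>0, C4: 9>6.
R1 vs R3: C1: 0>-3, C2: 9>4, C3: 2>-2, C4: 9>1.
R1 vs R4: C1: 0>-3, C2: 9>7, C3: 2>1, C4: 9>5.
R1 strictly beats every other strategy against every opponent action, so it is strictly dominant.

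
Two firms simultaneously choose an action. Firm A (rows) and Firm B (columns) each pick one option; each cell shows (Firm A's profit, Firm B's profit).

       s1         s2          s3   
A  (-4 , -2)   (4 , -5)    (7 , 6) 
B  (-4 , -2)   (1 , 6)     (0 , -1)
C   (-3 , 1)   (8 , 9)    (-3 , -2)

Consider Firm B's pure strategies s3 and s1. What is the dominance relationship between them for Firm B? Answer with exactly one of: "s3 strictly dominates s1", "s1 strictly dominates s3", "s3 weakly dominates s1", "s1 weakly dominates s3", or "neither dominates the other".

neither dominates the other

s3's payoffs vs s1's, by Firm A's action — A: 6>-2, B: -1>-2, C: -2<1.
s3 does better at A, B but worse at C; neither strategy dominates the other.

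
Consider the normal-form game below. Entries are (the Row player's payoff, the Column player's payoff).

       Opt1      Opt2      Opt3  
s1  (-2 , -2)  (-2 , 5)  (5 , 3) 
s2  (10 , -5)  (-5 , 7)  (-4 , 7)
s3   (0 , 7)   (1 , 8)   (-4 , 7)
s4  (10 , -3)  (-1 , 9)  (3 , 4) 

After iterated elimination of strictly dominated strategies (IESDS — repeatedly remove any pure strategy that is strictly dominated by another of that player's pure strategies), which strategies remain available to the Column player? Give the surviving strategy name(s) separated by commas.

Opt2

For the Column player, Opt2 strictly dominates Opt1 on the remaining rows (s1: 5>-2, s2: 7>-5, s3: 8>7, s4: 9>-3); eliminate Opt1.
For the Row player, s1 strictly dominates s2 on the remaining columns (Opt2: -2>-5, Opt3: 5>-4); eliminate s2.
For the Column player, Opt2 strictly dominates Opt3 on the remaining rows (s1: 5>3, s3: 8>7, s4: 9>4); eliminate Opt3.
Row s1 is eliminated: s3 beats it against every remaining column (Opt2: 1>-2).
Row s4 is eliminated: s3 beats it against every remaining column (Opt2: 1>-1).
Among the remaining strategies, none is strictly dominated by another pure strategy of the same player, so the elimination stops.
Surviving strategies — the Row player: {s3}; the Column player: {Opt2}.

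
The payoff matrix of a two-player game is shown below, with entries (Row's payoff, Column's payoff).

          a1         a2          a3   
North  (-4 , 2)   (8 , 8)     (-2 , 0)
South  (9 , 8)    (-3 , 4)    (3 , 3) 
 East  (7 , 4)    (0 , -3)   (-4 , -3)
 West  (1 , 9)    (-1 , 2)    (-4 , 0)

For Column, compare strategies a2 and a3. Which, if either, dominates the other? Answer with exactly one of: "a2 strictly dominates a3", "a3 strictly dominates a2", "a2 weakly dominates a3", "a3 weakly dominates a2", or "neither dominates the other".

a2 weakly dominates a3

a2's payoffs vs a3's, by Row's action — North: 8>0, South: 4>3, East: -3=-3, West: 2>0.
a2 is at least as good everywhere and strictly better somewhere (tied only at East), so a2 weakly but not strictly dominates a3.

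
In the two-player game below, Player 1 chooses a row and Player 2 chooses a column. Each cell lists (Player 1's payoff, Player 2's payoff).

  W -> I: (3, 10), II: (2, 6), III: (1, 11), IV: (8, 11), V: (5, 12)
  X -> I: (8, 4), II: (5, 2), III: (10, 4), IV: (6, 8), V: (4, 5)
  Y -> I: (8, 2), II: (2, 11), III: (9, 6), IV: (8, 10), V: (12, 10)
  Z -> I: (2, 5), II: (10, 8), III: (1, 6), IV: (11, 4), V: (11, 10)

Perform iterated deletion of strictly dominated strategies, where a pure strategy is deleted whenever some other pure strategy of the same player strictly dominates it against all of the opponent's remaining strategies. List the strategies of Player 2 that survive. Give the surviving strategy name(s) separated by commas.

II, V

For Player 2, V strictly dominates I on the remaining rows (W: 12>10, X: 5>4, Y: 10>2, Z: 10>5); eliminate I.
Player 2's strategy III is strictly dominated by V (W: 12>11, X: 5>4, Y: 10>6, Z: 10>6) and is removed.
Row W is eliminated: Z beats it against every remaining column (II: 10>2, IV: 11>8, V: 11>5).
For Player 1, Z strictly dominates X on the remaining columns (II: 10>5, IV: 11>6, V: 11>4); eliminate X.
Player 2's strategy IV is strictly dominated by II (Y: 11>10, Z: 8>4) and is removed.
Among the remaining strategies, none is strictly dominated by another pure strategy of the same player, so the elimination stops.
Surviving strategies — Player 1: {Y, Z}; Player 2: {II, V}.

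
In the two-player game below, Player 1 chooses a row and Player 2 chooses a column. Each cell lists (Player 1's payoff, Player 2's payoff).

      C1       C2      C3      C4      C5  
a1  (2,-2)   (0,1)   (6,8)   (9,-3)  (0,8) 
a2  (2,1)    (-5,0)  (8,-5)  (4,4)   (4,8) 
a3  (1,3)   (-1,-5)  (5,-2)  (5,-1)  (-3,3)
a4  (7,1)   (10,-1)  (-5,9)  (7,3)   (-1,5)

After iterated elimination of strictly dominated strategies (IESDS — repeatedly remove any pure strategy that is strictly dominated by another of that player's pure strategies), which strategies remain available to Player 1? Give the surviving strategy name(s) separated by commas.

For Player 1, a1 strictly dominates a3 on the remaining columns (C1: 2>1, C2: 0>-1, C3: 6>5, C4: 9>5, C5: 0>-3); eliminate a3.
Player 2's strategy C1 is strictly dominated by C5 (a1: 8>-2, a2: 8>1, a4: 5>1) and is removed.
Player 2's strategy C2 is strictly dominated by C5 (a1: 8>1, a2: 8>0, a4: 5>-1) and is removed.
Player 1's strategy a4 is strictly dominated by a1 (C3: 6>-5, C4: 9>7, C5: 0>-1) and is removed.
For Player 2, C5 strictly dominates C4 on the remaining rows (a1: 8>-3, a2: 8>4); eliminate C4.
For Player 1, a2 strictly dominates a1 on the remaining columns (C3: 8>6, C5: 4>0); eliminate a1.
Column C3 is eliminated: C5 beats it against every remaining row (a2: 8>-5).
Among the remaining strategies, none is strictly dominated by another pure strategy of the same player, so the elimination stops.
Surviving strategies — Player 1: {a2}; Player 2: {C5}.

a2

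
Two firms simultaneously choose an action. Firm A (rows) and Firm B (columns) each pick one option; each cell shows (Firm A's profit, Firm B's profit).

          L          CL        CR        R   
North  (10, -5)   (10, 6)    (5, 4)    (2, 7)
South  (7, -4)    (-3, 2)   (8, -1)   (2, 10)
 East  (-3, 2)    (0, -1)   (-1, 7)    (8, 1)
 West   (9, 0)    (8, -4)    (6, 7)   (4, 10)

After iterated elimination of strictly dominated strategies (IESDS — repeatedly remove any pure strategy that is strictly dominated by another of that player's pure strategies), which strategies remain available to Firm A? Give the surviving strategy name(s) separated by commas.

South, East, West

For Firm B, CR strictly dominates L on the remaining rows (North: 4>-5, South: -1>-4, East: 7>2, West: 7>0); eliminate L.
Column CL is eliminated: R beats it against every remaining row (North: 7>6, South: 10>2, East: 1>-1, West: 10>-4).
Row North is eliminated: West beats it against every remaining column (CR: 6>5, R: 4>2).
Among the remaining strategies, none is strictly dominated by another pure strategy of the same player, so the elimination stops.
Surviving strategies — Firm A: {South, East, West}; Firm B: {CR, R}.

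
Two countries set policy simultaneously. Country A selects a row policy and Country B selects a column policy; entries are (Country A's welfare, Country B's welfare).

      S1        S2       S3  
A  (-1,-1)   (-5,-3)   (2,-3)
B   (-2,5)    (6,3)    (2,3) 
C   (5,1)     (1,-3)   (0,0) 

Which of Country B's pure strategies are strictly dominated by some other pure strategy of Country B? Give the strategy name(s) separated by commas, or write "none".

S1: no other strategy beats it everywhere (S2 at A (-1>-3); S3 at A (-1>-3)).
S1 strictly dominates S2 — A: -1>-3, B: 5>3, C: 1>-3.
S1 strictly dominates S3 — A: -1>-3, B: 5>3, C: 1>0.

S2, S3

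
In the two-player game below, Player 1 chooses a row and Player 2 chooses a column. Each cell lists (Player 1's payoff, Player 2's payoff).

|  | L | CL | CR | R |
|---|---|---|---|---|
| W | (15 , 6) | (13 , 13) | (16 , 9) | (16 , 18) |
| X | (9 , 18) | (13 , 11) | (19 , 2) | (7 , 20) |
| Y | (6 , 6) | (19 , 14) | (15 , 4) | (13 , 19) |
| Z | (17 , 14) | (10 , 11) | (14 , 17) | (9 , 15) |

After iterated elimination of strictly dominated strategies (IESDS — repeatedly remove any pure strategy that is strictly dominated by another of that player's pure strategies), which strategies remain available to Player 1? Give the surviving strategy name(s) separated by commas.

For Player 2, R strictly dominates L on the remaining rows (W: 18>6, X: 20>18, Y: 19>6, Z: 15>14); eliminate L.
Player 1's strategy Z is strictly dominated by W (CL: 13>10, CR: 16>14, R: 16>9) and is removed.
Player 2's strategy CL is strictly dominated by R (W: 18>13, X: 20>11, Y: 19>14) and is removed.
Row Y is eliminated: W beats it against every remaining column (CR: 16>15, R: 16>13).
For Player 2, R strictly dominates CR on the remaining rows (W: 18>9, X: 20>2); eliminate CR.
For Player 1, W strictly dominates X on the remaining columns (R: 16>7); eliminate X.
Among the remaining strategies, none is strictly dominated by another pure strategy of the same player, so the elimination stops.
Surviving strategies — Player 1: {W}; Player 2: {R}.

W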